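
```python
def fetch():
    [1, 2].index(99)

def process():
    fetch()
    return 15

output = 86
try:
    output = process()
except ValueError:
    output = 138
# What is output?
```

Step-by-step execution trace:
1. output starts at 86.
2. try: `process()` calls `fetch()`.
3. `fetch()` evaluates `[1, 2].index(99)`, which raises ValueError; it propagates through process (uncaught).
4. `return 15` in process is not reached; the assignment to output does not complete.
5. `except ValueError` matches → output = 138.
Result: 138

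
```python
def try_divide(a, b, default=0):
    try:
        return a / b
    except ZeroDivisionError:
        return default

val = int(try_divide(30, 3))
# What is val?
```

Step-by-step execution trace:
1. `try_divide(30, 3)` enters try: `return 30 / 3` → returns 10.0. No exception raised.
2. `except ZeroDivisionError` is skipped.
3. `int(10.0)` → 10 → val = 10.
Result: 10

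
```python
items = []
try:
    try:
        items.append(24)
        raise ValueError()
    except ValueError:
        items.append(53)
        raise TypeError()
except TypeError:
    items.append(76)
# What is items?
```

Step-by-step execution trace:
1. Inner try: `items.append(24)` → items = [24].
2. `raise ValueError()` raises ValueError.
3. Inner `except ValueError` matches → `items.append(53)` → items = [24, 53].
4. `raise TypeError()` raises TypeError; propagates to outer try.
5. Outer `except TypeError` matches → `items.append(76)` → items = [24, 53, 76].
Result: [24, 53, 76]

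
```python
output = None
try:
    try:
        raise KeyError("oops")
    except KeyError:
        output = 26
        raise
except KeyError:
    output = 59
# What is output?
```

Step-by-step execution trace:
1. Inner try: `raise KeyError("oops")` raises KeyError.
2. Inner `except KeyError` matches → output = 26.
3. bare `raise` re-raises the same KeyError.
4. Outer `except KeyError` matches → output = 59.
Result: 59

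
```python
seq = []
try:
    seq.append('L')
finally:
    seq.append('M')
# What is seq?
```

Step-by-step execution trace:
1. try: `seq.append('L')` → seq = ['L'].
2. The try body completes without raising.
3. finally always runs: `seq.append('M')` → seq = ['L', 'M'].
Result: ['L', 'M']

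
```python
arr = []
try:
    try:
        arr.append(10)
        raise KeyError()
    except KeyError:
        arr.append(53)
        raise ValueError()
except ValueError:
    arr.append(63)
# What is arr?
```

Step-by-step execution trace:
1. Inner try: `arr.append(10)` → arr = [10].
2. `raise KeyError()` raises KeyError.
3. Inner `except KeyError` matches → `arr.append(53)` → arr = [10, 53].
4. `raise ValueError()` raises ValueError; propagates to outer try.
5. Outer `except ValueError` matches → `arr.append(63)` → arr = [10, 53, 63].
Result: [10, 53, 63]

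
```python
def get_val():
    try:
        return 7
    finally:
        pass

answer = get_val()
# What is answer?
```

Step-by-step execution trace:
1. `get_val()` enters try: `return 7` sets pending return value 7.
2. Before returning, `finally: pass` runs (no effect).
3. get_val() returns 7 → answer = 7.
Result: 7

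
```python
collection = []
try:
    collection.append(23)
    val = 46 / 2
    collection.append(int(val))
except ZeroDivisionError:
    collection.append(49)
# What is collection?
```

Step-by-step execution trace:
1. try: `collection.append(23)` → collection = [23].
2. `val = 46 / 2` → val = 23.0. No exception raised.
3. `collection.append(int(val))` → collection = [23, 23].
4. `except ZeroDivisionError` is skipped (no exception was raised).
Result: [23, 23]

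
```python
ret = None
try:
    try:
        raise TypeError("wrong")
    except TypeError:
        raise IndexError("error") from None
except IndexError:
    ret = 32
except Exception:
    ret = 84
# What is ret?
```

Step-by-step execution trace:
1. Inner try raises TypeError; inner `except TypeError` catches it.
2. `raise IndexError(...) from None` raises IndexError (from None suppresses __context__, but the active exception is still IndexError).
3. Outer `except IndexError` matches → ret = 32.
4. `except Exception` is not reached.
Result: 32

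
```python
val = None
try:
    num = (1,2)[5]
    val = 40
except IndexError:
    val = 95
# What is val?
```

Step-by-step execution trace:
1. `num = (1,2)[5]` raises IndexError.
2. `val = 40` is not reached.
3. `except IndexError` matches → val = 95.
Result: 95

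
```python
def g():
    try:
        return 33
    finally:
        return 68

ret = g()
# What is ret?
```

Step-by-step execution trace:
1. `g()` enters try: `return 33` sets pending return value 33.
2. Before returning, `finally: return 68` runs and overrides the pending return.
3. g() returns 68 → ret = 68.
Result: 68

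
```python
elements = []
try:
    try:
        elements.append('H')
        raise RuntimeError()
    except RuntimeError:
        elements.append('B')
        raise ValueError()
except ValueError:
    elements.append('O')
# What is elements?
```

Step-by-step execution trace:
1. Inner try: `elements.append('H')` → elements = ['H'].
2. `raise RuntimeError()` raises RuntimeError.
3. Inner `except RuntimeError` matches → `elements.append('B')` → elements = ['H', 'B'].
4. `raise ValueError()` raises ValueError; propagates to outer try.
5. Outer `except ValueError` matches → `elements.append('O')` → elements = ['H', 'B', 'O'].
Result: ['H', 'B', 'O']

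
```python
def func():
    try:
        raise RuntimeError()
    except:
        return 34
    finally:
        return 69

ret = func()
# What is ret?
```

Step-by-step execution trace:
1. `func()` enters try: `raise RuntimeError()` raises RuntimeError.
2. bare `except` matches → `return 34` sets pending return value 34.
3. Before returning, `finally: return 69` runs and overrides the pending return.
4. func() returns 69 → ret = 69.
Result: 69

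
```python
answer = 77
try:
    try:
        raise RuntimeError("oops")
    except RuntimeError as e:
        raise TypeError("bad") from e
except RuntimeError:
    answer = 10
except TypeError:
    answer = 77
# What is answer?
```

Step-by-step execution trace:
1. Inner try raises RuntimeError; inner `except RuntimeError as e` catches it.
2. `raise TypeError(...) from e` raises TypeError (RuntimeError is attached as __cause__, but only TypeError is active).
3. Outer `except RuntimeError` does not match TypeError; skipped.
4. Outer `except TypeError` matches → answer = 77.
Result: 77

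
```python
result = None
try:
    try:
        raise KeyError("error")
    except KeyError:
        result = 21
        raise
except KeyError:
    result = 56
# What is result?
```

Step-by-step execution trace:
1. Inner try: `raise KeyError("error")` raises KeyError.
2. Inner `except KeyError` matches → result = 21.
3. bare `raise` re-raises the same KeyError.
4. Outer `except KeyError` matches → result = 56.
Result: 56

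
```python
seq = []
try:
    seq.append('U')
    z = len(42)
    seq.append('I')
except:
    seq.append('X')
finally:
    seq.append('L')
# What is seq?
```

Step-by-step execution trace:
1. try: `seq.append('U')` → seq = ['U'].
2. `z = len(42)` raises TypeError; `seq.append('I')` is not reached.
3. bare `except` matches → `seq.append('X')` → seq = ['U', 'X'].
4. finally always runs: `seq.append('L')` → seq = ['U', 'X', 'L'].
Result: ['U', 'X', 'L']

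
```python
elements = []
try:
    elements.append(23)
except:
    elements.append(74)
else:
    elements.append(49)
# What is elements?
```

Step-by-step execution trace:
1. try: `elements.append(23)` → elements = [23]. No exception raised.
2. `except` is skipped.
3. `else` runs (try completed without exception): `elements.append(49)` → elements = [23, 49].
Result: [23, 49]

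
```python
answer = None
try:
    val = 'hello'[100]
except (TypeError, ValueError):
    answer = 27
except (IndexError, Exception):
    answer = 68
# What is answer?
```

Step-by-step execution trace:
1. `val = 'hello'[100]` raises IndexError.
2. `except (TypeError, ValueError)` does not match IndexError; skipped.
3. `except (IndexError, Exception)` matches (IndexError is in the tuple) → answer = 68.
Result: 68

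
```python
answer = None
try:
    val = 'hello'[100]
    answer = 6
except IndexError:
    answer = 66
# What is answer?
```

Step-by-step execution trace:
1. `val = 'hello'[100]` raises IndexError.
2. `answer = 6` is not reached.
3. `except IndexError` matches → answer = 66.
Result: 66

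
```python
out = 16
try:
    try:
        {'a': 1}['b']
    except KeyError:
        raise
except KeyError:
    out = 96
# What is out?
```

Step-by-step execution trace:
1. Inner try: `{'a': 1}['b']` raises KeyError.
2. Inner `except KeyError` matches; bare `raise` re-raises the same KeyError.
3. Outer `except KeyError` matches → out = 96.
Result: 96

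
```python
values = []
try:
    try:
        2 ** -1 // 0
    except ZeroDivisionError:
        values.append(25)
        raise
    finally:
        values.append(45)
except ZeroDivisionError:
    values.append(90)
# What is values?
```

Step-by-step execution trace:
1. Inner try: `2 ** -1 // 0` raises ZeroDivisionError.
2. Inner `except ZeroDivisionError` matches → `values.append(25)` → values = [25].
3. bare `raise` re-raises ZeroDivisionError.
4. Inner `finally` runs during unwinding: `values.append(45)` → values = [25, 45].
5. Outer `except ZeroDivisionError` matches → `values.append(90)` → values = [25, 45, 90].
Result: [25, 45, 90]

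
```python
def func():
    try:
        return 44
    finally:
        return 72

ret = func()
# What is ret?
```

Step-by-step execution trace:
1. `func()` enters try: `return 44` sets pending return value 44.
2. Before returning, `finally: return 72` runs and overrides the pending return.
3. func() returns 72 → ret = 72.
Result: 72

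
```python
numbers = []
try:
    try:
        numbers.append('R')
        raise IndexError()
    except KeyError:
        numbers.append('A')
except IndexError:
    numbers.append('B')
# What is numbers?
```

Step-by-step execution trace:
1. Inner try: `numbers.append('R')` → numbers = ['R'].
2. `raise IndexError()` raises IndexError.
3. Inner `except KeyError` does not match IndexError; exception propagates to outer try.
4. Outer `except IndexError` matches → `numbers.append('B')` → numbers = ['R', 'B'].
Result: ['R', 'B']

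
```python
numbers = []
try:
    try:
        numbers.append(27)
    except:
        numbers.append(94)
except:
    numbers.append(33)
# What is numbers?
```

Step-by-step execution trace:
1. Inner try: `numbers.append(27)` → numbers = [27]. No exception raised.
2. Inner `except` is skipped.
3. Inner try completes normally; outer `except` is skipped.
Result: [27]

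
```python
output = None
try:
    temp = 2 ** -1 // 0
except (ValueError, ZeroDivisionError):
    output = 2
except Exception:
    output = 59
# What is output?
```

Step-by-step execution trace:
1. `temp = 2 ** -1 // 0` raises ZeroDivisionError.
2. `except (ValueError, ZeroDivisionError)` matches (ZeroDivisionError is in the tuple) → output = 2.
3. `except Exception` is not reached.
Result: 2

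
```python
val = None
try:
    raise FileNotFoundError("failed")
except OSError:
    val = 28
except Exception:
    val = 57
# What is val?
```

Step-by-step execution trace:
1. `raise FileNotFoundError(...)` raises FileNotFoundError.
2. `except OSError` matches (FileNotFoundError is a subclass of OSError) → val = 28.
3. `except Exception` is not reached.
Result: 28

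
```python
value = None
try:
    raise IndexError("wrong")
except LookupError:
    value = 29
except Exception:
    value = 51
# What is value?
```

Step-by-step execution trace:
1. `raise IndexError(...)` raises IndexError.
2. `except LookupError` matches (IndexError is a subclass of LookupError) → value = 29.
3. `except Exception` is not reached.
Result: 29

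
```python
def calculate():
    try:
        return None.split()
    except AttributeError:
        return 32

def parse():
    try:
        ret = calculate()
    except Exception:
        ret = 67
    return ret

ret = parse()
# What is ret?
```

Step-by-step execution trace:
1. `parse()` calls `calculate()`.
2. In calculate: `None.split()` raises AttributeError; `except AttributeError` catches it → returns 32.
3. In parse: `ret = calculate()` → ret = 32. No exception reaches parse.
4. `except Exception` is skipped; parse returns 32.
5. ret = 32.
Result: 32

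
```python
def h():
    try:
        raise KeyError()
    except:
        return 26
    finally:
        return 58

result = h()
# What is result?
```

Step-by-step execution trace:
1. `h()` enters try: `raise KeyError()` raises KeyError.
2. bare `except` matches → `return 26` sets pending return value 26.
3. Before returning, `finally: return 58` runs and overrides the pending return.
4. h() returns 58 → result = 58.
Result: 58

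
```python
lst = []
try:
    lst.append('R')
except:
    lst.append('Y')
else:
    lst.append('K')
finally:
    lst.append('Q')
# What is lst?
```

Step-by-step execution trace:
1. try: `lst.append('R')` → lst = ['R']. No exception raised.
2. `except` is skipped.
3. `else` runs: `lst.append('K')` → lst = ['R', 'K'].
4. `finally` always runs: `lst.append('Q')` → lst = ['R', 'K', 'Q'].
Result: ['R', 'K', 'Q']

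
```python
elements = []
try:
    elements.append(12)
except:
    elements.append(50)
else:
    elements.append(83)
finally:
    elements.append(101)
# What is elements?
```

Step-by-step execution trace:
1. try: `elements.append(12)` → elements = [12]. No exception raised.
2. `except` is skipped.
3. `else` runs: `elements.append(83)` → elements = [12, 83].
4. `finally` always runs: `elements.append(101)` → elements = [12, 83, 101].
Result: [12, 83, 101]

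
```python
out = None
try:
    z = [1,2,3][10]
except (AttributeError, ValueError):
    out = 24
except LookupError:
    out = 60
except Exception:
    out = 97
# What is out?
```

Step-by-step execution trace:
1. `z = [1,2,3][10]` raises IndexError.
2. `except (AttributeError, ValueError)` does not match IndexError; skipped.
3. `except LookupError` matches (IndexError is a subclass of LookupError) → out = 60.
4. `except Exception` is not reached.
Result: 60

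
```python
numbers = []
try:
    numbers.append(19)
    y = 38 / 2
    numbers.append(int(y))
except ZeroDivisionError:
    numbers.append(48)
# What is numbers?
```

Step-by-step execution trace:
1. try: `numbers.append(19)` → numbers = [19].
2. `y = 38 / 2` → y = 19.0. No exception raised.
3. `numbers.append(int(y))` → numbers = [19, 19].
4. `except ZeroDivisionError` is skipped (no exception was raised).
Result: [19, 19]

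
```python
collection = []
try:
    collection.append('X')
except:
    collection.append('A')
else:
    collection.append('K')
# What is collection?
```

Step-by-step execution trace:
1. try: `collection.append('X')` → collection = ['X']. No exception raised.
2. `except` is skipped.
3. `else` runs (try completed without exception): `collection.append('K')` → collection = ['X', 'K'].
Result: ['X', 'K']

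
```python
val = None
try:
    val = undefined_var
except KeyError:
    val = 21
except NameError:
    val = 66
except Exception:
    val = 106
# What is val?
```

Step-by-step execution trace:
1. `val = undefined_var` raises NameError.
2. `except KeyError` does not match NameError; skipped.
3. `except NameError` matches → val = 66.
4. Remaining except clauses are skipped.
Result: 66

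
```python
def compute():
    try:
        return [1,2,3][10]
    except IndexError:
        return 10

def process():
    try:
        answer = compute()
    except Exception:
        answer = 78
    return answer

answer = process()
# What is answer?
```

Step-by-step execution trace:
1. `process()` calls `compute()`.
2. In compute: `[1,2,3][10]` raises IndexError; `except IndexError` catches it → returns 10.
3. In process: `answer = compute()` → answer = 10. No exception reaches process.
4. `except Exception` is skipped; process returns 10.
5. answer = 10.
Result: 10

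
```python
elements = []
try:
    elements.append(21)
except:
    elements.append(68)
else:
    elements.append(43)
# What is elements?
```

Step-by-step execution trace:
1. try: `elements.append(21)` → elements = [21]. No exception raised.
2. `except` is skipped.
3. `else` runs (try completed without exception): `elements.append(43)` → elements = [21, 43].
Result: [21, 43]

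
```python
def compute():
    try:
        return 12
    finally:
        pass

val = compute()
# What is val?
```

Step-by-step execution trace:
1. `compute()` enters try: `return 12` sets pending return value 12.
2. Before returning, `finally: pass` runs (no effect).
3. compute() returns 12 → val = 12.
Result: 12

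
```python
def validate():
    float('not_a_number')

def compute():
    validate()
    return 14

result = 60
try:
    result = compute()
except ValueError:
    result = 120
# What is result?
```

Step-by-step execution trace:
1. result starts at 60.
2. try: `compute()` calls `validate()`.
3. `validate()` evaluates `float('not_a_number')`, which raises ValueError; it propagates through compute (uncaught).
4. `return 14` in compute is not reached; the assignment to result does not complete.
5. `except ValueError` matches → result = 120.
Result: 120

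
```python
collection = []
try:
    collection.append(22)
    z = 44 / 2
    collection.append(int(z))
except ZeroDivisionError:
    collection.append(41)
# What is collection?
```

Step-by-step execution trace:
1. try: `collection.append(22)` → collection = [22].
2. `z = 44 / 2` → z = 22.0. No exception raised.
3. `collection.append(int(z))` → collection = [22, 22].
4. `except ZeroDivisionError` is skipped (no exception was raised).
Result: [22, 22]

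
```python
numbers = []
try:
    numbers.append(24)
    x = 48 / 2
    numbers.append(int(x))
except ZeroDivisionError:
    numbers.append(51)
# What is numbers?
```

Step-by-step execution trace:
1. try: `numbers.append(24)` → numbers = [24].
2. `x = 48 / 2` → x = 24.0. No exception raised.
3. `numbers.append(int(x))` → numbers = [24, 24].
4. `except ZeroDivisionError` is skipped (no exception was raised).
Result: [24, 24]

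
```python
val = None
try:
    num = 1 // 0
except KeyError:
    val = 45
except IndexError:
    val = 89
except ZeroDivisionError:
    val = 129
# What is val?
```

Step-by-step execution trace:
1. `num = 1 // 0` raises ZeroDivisionError.
2. `except KeyError` does not match ZeroDivisionError; skipped.
3. `except IndexError` does not match ZeroDivisionError; skipped.
4. `except ZeroDivisionError` matches → val = 129.
Result: 129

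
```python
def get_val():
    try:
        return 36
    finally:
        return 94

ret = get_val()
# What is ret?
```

Step-by-step execution trace:
1. `get_val()` enters try: `return 36` sets pending return value 36.
2. Before returning, `finally: return 94` runs and overrides the pending return.
3. get_val() returns 94 → ret = 94.
Result: 94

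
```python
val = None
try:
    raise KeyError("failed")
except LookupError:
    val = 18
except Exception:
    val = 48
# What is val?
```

Step-by-step execution trace:
1. `raise KeyError(...)` raises KeyError.
2. `except LookupError` matches (KeyError is a subclass of LookupError) → val = 18.
3. `except Exception` is not reached.
Result: 18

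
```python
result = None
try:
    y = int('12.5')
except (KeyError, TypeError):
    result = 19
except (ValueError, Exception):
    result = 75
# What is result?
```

Step-by-step execution trace:
1. `y = int('12.5')` raises ValueError.
2. `except (KeyError, TypeError)` does not match ValueError; skipped.
3. `except (ValueError, Exception)` matches (ValueError is in the tuple) → result = 75.
Result: 75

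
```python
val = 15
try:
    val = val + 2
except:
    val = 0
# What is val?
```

Step-by-step execution trace:
1. val starts at 15.
2. try: `val = val + 2` → val = 17. No exception raised.
3. `except` is skipped.
Result: 17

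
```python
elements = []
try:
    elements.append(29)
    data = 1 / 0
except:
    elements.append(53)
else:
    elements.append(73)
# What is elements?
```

Step-by-step execution trace:
1. try: `elements.append(29)` → elements = [29].
2. `data = 1 / 0` raises ZeroDivisionError.
3. bare `except` matches → `elements.append(53)` → elements = [29, 53].
4. `else` is skipped (an exception was raised).
Result: [29, 53]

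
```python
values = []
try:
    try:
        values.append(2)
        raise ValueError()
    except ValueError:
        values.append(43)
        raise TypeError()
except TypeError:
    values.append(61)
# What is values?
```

Step-by-step execution trace:
1. Inner try: `values.append(2)` → values = [2].
2. `raise ValueError()` raises ValueError.
3. Inner `except ValueError` matches → `values.append(43)` → values = [2, 43].
4. `raise TypeError()` raises TypeError; propagates to outer try.
5. Outer `except TypeError` matches → `values.append(61)` → values = [2, 43, 61].
Result: [2, 43, 61]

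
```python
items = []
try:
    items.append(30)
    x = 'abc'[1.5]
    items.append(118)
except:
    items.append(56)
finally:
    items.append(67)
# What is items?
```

Step-by-step execution trace:
1. try: `items.append(30)` → items = [30].
2. `x = 'abc'[1.5]` raises TypeError; `items.append(118)` is not reached.
3. bare `except` matches → `items.append(56)` → items = [30, 56].
4. finally always runs: `items.append(67)` → items = [30, 56, 67].
Result: [30, 56, 67]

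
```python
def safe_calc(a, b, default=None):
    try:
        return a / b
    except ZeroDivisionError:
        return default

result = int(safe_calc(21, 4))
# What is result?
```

Step-by-step execution trace:
1. `safe_calc(21, 4)` enters try: `return 21 / 4` → returns 5.25. No exception raised.
2. `except ZeroDivisionError` is skipped.
3. `int(5.25)` → 5 → result = 5.
Result: 5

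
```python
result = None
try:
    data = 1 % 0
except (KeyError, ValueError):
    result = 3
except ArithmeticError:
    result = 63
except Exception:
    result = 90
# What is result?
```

Step-by-step execution trace:
1. `data = 1 % 0` raises ZeroDivisionError.
2. `except (KeyError, ValueError)` does not match ZeroDivisionError; skipped.
3. `except ArithmeticError` matches (ZeroDivisionError is a subclass of ArithmeticError) → result = 63.
4. `except Exception` is not reached.
Result: 63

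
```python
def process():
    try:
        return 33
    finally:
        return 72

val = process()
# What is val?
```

Step-by-step execution trace:
1. `process()` enters try: `return 33` sets pending return value 33.
2. Before returning, `finally: return 72` runs and overrides the pending return.
3. process() returns 72 → val = 72.
Result: 72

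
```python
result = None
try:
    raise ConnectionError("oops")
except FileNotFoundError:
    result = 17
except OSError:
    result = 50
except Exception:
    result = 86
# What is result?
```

Step-by-step execution trace:
1. `raise ConnectionError(...)` raises ConnectionError.
2. `except FileNotFoundError` does not match (ConnectionError is not a subclass of FileNotFoundError); skipped.
3. `except OSError` matches (ConnectionError is a subclass of OSError) → result = 50.
4. `except Exception` is not reached.
Result: 50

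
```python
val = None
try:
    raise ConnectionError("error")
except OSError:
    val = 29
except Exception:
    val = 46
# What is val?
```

Step-by-step execution trace:
1. `raise ConnectionError(...)` raises ConnectionError.
2. `except OSError` matches (ConnectionError is a subclass of OSError) → val = 29.
3. `except Exception` is not reached.
Result: 29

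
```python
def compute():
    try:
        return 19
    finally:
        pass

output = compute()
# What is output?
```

Step-by-step execution trace:
1. `compute()` enters try: `return 19` sets pending return value 19.
2. Before returning, `finally: pass` runs (no effect).
3. compute() returns 19 → output = 19.
Result: 19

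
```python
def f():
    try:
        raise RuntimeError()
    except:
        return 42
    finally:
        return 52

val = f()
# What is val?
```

Step-by-step execution trace:
1. `f()` enters try: `raise RuntimeError()` raises RuntimeError.
2. bare `except` matches → `return 42` sets pending return value 42.
3. Before returning, `finally: return 52` runs and overrides the pending return.
4. f() returns 52 → val = 52.
Result: 52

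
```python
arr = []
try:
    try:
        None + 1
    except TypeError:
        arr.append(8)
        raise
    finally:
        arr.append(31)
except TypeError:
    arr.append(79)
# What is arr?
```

Step-by-step execution trace:
1. Inner try: `None + 1` raises TypeError.
2. Inner `except TypeError` matches → `arr.append(8)` → arr = [8].
3. bare `raise` re-raises TypeError.
4. Inner `finally` runs during unwinding: `arr.append(31)` → arr = [8, 31].
5. Outer `except TypeError` matches → `arr.append(79)` → arr = [8, 31, 79].
Result: [8, 31, 79]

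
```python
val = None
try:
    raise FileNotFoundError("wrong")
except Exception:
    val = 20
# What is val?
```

Step-by-step execution trace:
1. `raise FileNotFoundError(...)` raises FileNotFoundError.
2. `except Exception` matches (FileNotFoundError is a subclass of Exception) → val = 20.
Result: 20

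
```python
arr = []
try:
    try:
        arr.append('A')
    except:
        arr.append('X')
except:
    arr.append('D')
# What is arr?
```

Step-by-step execution trace:
1. Inner try: `arr.append('A')` → arr = ['A']. No exception raised.
2. Inner `except` is skipped.
3. Inner try completes normally; outer `except` is skipped.
Result: ['A']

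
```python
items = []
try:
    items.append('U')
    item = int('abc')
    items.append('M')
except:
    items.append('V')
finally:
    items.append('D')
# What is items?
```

Step-by-step execution trace:
1. try: `items.append('U')` → items = ['U'].
2. `item = int('abc')` raises ValueError; `items.append('M')` is not reached.
3. bare `except` matches → `items.append('V')` → items = ['U', 'V'].
4. finally always runs: `items.append('D')` → items = ['U', 'V', 'D'].
Result: ['U', 'V', 'D']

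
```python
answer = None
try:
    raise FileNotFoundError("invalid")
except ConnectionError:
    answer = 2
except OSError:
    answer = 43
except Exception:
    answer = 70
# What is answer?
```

Step-by-step execution trace:
1. `raise FileNotFoundError(...)` raises FileNotFoundError.
2. `except ConnectionError` does not match (FileNotFoundError is not a subclass of ConnectionError); skipped.
3. `except OSError` matches (FileNotFoundError is a subclass of OSError) → answer = 43.
4. `except Exception` is not reached.
Result: 43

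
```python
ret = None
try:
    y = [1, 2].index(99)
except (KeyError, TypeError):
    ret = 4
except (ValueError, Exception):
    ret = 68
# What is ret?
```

Step-by-step execution trace:
1. `y = [1, 2].index(99)` raises ValueError.
2. `except (KeyError, TypeError)` does not match ValueError; skipped.
3. `except (ValueError, Exception)` matches (ValueError is in the tuple) → ret = 68.
Result: 68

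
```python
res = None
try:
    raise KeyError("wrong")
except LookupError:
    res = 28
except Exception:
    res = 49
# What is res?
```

Step-by-step execution trace:
1. `raise KeyError(...)` raises KeyError.
2. `except LookupError` matches (KeyError is a subclass of LookupError) → res = 28.
3. `except Exception` is not reached.
Result: 28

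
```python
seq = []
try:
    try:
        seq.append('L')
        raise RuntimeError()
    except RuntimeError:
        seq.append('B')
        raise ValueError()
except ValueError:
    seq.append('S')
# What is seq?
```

Step-by-step execution trace:
1. Inner try: `seq.append('L')` → seq = ['L'].
2. `raise RuntimeError()` raises RuntimeError.
3. Inner `except RuntimeError` matches → `seq.append('B')` → seq = ['L', 'B'].
4. `raise ValueError()` raises ValueError; propagates to outer try.
5. Outer `except ValueError` matches → `seq.append('S')` → seq = ['L', 'B', 'S'].
Result: ['L', 'B', 'S']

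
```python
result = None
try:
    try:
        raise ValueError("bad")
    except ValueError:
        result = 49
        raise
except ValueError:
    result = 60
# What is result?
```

Step-by-step execution trace:
1. Inner try: `raise ValueError("bad")` raises ValueError.
2. Inner `except ValueError` matches → result = 49.
3. bare `raise` re-raises the same ValueError.
4. Outer `except ValueError` matches → result = 60.
Result: 60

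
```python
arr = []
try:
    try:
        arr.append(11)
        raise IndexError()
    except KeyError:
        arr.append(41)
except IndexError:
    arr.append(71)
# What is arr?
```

Step-by-step execution trace:
1. Inner try: `arr.append(11)` → arr = [11].
2. `raise IndexError()` raises IndexError.
3. Inner `except KeyError` does not match IndexError; exception propagates to outer try.
4. Outer `except IndexError` matches → `arr.append(71)` → arr = [11, 71].
Result: [11, 71]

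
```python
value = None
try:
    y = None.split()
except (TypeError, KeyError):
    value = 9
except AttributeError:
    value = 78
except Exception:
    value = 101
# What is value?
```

Step-by-step execution trace:
1. `y = None.split()` raises AttributeError.
2. `except (TypeError, KeyError)` does not match AttributeError; skipped.
3. `except AttributeError` matches (exact type match) → value = 78.
4. `except Exception` is not reached.
Result: 78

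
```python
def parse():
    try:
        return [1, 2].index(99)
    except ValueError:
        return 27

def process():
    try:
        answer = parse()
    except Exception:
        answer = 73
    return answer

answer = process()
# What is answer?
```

Step-by-step execution trace:
1. `process()` calls `parse()`.
2. In parse: `[1, 2].index(99)` raises ValueError; `except ValueError` catches it → returns 27.
3. In process: `answer = parse()` → answer = 27. No exception reaches process.
4. `except Exception` is skipped; process returns 27.
5. answer = 27.
Result: 27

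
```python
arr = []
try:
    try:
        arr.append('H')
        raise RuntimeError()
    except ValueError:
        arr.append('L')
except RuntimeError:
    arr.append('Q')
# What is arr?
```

Step-by-step execution trace:
1. Inner try: `arr.append('H')` → arr = ['H'].
2. `raise RuntimeError()` raises RuntimeError.
3. Inner `except ValueError` does not match RuntimeError; exception propagates to outer try.
4. Outer `except RuntimeError` matches → `arr.append('Q')` → arr = ['H', 'Q'].
Result: ['H', 'Q']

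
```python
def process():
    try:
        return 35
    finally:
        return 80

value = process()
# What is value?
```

Step-by-step execution trace:
1. `process()` enters try: `return 35` sets pending return value 35.
2. Before returning, `finally: return 80` runs and overrides the pending return.
3. process() returns 80 → value = 80.
Result: 80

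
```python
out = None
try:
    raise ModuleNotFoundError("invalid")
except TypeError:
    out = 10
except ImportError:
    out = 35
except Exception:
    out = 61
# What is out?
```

Step-by-step execution trace:
1. `raise ModuleNotFoundError(...)` raises ModuleNotFoundError.
2. `except TypeError` does not match (ModuleNotFoundError is not a subclass of TypeError); skipped.
3. `except ImportError` matches (ModuleNotFoundError is a subclass of ImportError) → out = 35.
4. `except Exception` is not reached.
Result: 35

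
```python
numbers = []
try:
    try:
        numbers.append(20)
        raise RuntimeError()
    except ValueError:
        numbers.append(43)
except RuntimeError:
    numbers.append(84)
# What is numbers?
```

Step-by-step execution trace:
1. Inner try: `numbers.append(20)` → numbers = [20].
2. `raise RuntimeError()` raises RuntimeError.
3. Inner `except ValueError` does not match RuntimeError; exception propagates to outer try.
4. Outer `except RuntimeError` matches → `numbers.append(84)` → numbers = [20, 84].
Result: [20, 84]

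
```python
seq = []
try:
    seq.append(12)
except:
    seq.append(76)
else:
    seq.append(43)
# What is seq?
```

Step-by-step execution trace:
1. try: `seq.append(12)` → seq = [12]. No exception raised.
2. `except` is skipped.
3. `else` runs (try completed without exception): `seq.append(43)` → seq = [12, 43].
Result: [12, 43]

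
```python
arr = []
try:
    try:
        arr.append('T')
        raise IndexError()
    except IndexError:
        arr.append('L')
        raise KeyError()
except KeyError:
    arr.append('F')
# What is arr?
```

Step-by-step execution trace:
1. Inner try: `arr.append('T')` → arr = ['T'].
2. `raise IndexError()` raises IndexError.
3. Inner `except IndexError` matches → `arr.append('L')` → arr = ['T', 'L'].
4. `raise KeyError()` raises KeyError; propagates to outer try.
5. Outer `except KeyError` matches → `arr.append('F')` → arr = ['T', 'L', 'F'].
Result: ['T', 'L', 'F']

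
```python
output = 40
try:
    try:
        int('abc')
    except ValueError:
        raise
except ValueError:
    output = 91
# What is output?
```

Step-by-step execution trace:
1. Inner try: `int('abc')` raises ValueError.
2. Inner `except ValueError` matches; bare `raise` re-raises the same ValueError.
3. Outer `except ValueError` matches → output = 91.
Result: 91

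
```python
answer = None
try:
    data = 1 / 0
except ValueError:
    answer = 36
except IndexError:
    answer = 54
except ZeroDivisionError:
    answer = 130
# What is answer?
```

Step-by-step execution trace:
1. `data = 1 / 0` raises ZeroDivisionError.
2. `except ValueError` does not match ZeroDivisionError; skipped.
3. `except IndexError` does not match ZeroDivisionError; skipped.
4. `except ZeroDivisionError` matches → answer = 130.
Result: 130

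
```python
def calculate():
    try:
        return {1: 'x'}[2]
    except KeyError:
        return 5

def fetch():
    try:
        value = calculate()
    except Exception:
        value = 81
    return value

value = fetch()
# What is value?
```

Step-by-step execution trace:
1. `fetch()` calls `calculate()`.
2. In calculate: `{1: 'x'}[2]` raises KeyError; `except KeyError` catches it → returns 5.
3. In fetch: `value = calculate()` → value = 5. No exception reaches fetch.
4. `except Exception` is skipped; fetch returns 5.
5. value = 5.
Result: 5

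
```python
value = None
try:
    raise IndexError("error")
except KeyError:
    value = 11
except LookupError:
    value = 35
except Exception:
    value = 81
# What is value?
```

Step-by-step execution trace:
1. `raise IndexError(...)` raises IndexError.
2. `except KeyError` does not match (IndexError is not a subclass of KeyError); skipped.
3. `except LookupError` matches (IndexError is a subclass of LookupError) → value = 35.
4. `except Exception` is not reached.
Result: 35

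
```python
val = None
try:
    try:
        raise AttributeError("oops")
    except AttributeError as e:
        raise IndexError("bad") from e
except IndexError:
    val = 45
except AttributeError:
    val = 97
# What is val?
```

Step-by-step execution trace:
1. Inner try raises AttributeError; inner `except AttributeError as e` catches it.
2. `raise IndexError(...) from e` raises IndexError (AttributeError is attached as __cause__, but only IndexError is active).
3. Outer `except IndexError` matches → val = 45.
4. `except AttributeError` is not reached.
Result: 45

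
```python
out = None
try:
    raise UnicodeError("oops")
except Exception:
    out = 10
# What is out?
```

Step-by-step execution trace:
1. `raise UnicodeError(...)` raises UnicodeError.
2. `except Exception` matches (UnicodeError is a subclass of Exception) → out = 10.
Result: 10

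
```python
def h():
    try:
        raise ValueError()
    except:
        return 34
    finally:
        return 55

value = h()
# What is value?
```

Step-by-step execution trace:
1. `h()` enters try: `raise ValueError()` raises ValueError.
2. bare `except` matches → `return 34` sets pending return value 34.
3. Before returning, `finally: return 55` runs and overrides the pending return.
4. h() returns 55 → value = 55.
Result: 55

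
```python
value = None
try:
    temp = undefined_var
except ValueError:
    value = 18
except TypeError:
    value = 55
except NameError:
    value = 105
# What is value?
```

Step-by-step execution trace:
1. `temp = undefined_var` raises NameError.
2. `except ValueError` does not match NameError; skipped.
3. `except TypeError` does not match NameError; skipped.
4. `except NameError` matches → value = 105.
Result: 105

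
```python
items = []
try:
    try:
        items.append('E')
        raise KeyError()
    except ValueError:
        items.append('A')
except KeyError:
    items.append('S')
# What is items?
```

Step-by-step execution trace:
1. Inner try: `items.append('E')` → items = ['E'].
2. `raise KeyError()` raises KeyError.
3. Inner `except ValueError` does not match KeyError; exception propagates to outer try.
4. Outer `except KeyError` matches → `items.append('S')` → items = ['E', 'S'].
Result: ['E', 'S']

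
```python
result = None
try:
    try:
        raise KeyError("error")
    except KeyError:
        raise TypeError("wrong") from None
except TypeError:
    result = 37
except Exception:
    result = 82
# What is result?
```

Step-by-step execution trace:
1. Inner try raises KeyError; inner `except KeyError` catches it.
2. `raise TypeError(...) from None` raises TypeError (from None suppresses __context__, but the active exception is still TypeError).
3. Outer `except TypeError` matches → result = 37.
4. `except Exception` is not reached.
Result: 37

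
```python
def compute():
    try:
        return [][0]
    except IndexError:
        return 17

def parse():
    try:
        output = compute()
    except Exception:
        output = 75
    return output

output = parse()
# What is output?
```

Step-by-step execution trace:
1. `parse()` calls `compute()`.
2. In compute: `[][0]` raises IndexError; `except IndexError` catches it → returns 17.
3. In parse: `output = compute()` → output = 17. No exception reaches parse.
4. `except Exception` is skipped; parse returns 17.
5. output = 17.
Result: 17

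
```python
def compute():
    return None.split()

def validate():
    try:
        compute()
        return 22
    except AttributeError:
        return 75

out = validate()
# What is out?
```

Step-by-step execution trace:
1. `validate()` calls `compute()`.
2. `compute()` evaluates `None.split()`, which raises AttributeError; it propagates to the caller.
3. `return 22` is not reached.
4. `except AttributeError` in validate matches → returns 75.
5. out = 75.
Result: 75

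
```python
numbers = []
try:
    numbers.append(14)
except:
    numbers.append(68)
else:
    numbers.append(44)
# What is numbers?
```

Step-by-step execution trace:
1. try: `numbers.append(14)` → numbers = [14]. No exception raised.
2. `except` is skipped.
3. `else` runs (try completed without exception): `numbers.append(44)` → numbers = [14, 44].
Result: [14, 44]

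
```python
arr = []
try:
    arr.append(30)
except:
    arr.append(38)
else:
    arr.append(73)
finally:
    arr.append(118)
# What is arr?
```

Step-by-step execution trace:
1. try: `arr.append(30)` → arr = [30]. No exception raised.
2. `except` is skipped.
3. `else` runs: `arr.append(73)` → arr = [30, 73].
4. `finally` always runs: `arr.append(118)` → arr = [30, 73, 118].
Result: [30, 73, 118]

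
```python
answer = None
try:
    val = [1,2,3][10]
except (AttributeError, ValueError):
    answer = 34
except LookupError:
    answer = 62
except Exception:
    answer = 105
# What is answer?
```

Step-by-step execution trace:
1. `val = [1,2,3][10]` raises IndexError.
2. `except (AttributeError, ValueError)` does not match IndexError; skipped.
3. `except LookupError` matches (IndexError is a subclass of LookupError) → answer = 62.
4. `except Exception` is not reached.
Result: 62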